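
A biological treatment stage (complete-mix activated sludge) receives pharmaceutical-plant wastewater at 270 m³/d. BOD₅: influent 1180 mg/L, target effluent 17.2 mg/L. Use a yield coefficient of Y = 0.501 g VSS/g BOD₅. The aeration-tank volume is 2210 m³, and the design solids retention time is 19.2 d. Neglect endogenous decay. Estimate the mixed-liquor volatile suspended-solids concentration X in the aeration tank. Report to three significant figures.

From V·X = Y·Q·(S₀ − S)·θ_c (decay neglected): X = 0.501 × 270 × (1180 − 17.2) × 19.2 / 2210 = 1367 mg/L.

X ≈ 1370 mg/L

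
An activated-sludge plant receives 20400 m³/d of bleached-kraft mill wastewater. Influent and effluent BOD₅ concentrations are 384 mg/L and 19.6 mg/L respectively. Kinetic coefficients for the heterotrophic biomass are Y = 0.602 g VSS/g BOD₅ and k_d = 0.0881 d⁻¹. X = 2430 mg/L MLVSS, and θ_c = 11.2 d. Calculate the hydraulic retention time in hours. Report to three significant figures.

Rearranging the biomass balance for a CMAS with decay, V = Y·Q·ΔS·θ_c / [X·(1+k_d θ_c)] = 0.602 × 20400 × (384 − 19.6) × 11.2 / [2430 × (1 + 0.0881 × 11.2)] = 5.01×10^7 / 4828 = 10382 m³.
HRT = V/Q = 10382 m³ / 20400 m³·d⁻¹ = 0.5089 d × 24 = 12.21 h.

τ ≈ 12.2 h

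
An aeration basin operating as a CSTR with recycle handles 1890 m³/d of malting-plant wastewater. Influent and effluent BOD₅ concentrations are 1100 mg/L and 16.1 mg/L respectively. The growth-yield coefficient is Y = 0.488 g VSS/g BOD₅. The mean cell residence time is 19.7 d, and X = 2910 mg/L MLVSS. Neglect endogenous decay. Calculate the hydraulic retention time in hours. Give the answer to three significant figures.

V·X = Y·Q·ΔS·θ_c gives V = 0.488 × 1890 × (1100 − 16.1) × 19.7 / 2910 = 6768 m³.
HRT = V/Q = 6768 m³ / 1890 m³·d⁻¹ = 3.581 d × 24 = 85.94 h.

τ ≈ 85.9 h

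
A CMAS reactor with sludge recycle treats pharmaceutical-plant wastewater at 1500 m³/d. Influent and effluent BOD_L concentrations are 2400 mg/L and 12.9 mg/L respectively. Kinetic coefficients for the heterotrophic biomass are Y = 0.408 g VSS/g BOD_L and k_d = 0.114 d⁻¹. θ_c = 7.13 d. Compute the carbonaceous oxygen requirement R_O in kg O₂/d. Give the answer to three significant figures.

R_O ≈ 2440 kg O₂/d

Observed yield with endogenous decay: Y_obs = Y / (1 + k_d·θ_c) = 0.408 / (1 + 0.114 × 7.13) = 0.408 / 1.813 = 0.2251 g VSS/g BOD_L.
Q·(S₀ − S) = 1500 × (2400 − 12.9) × 10⁻³ = 3581 kg/d removed.
Biomass synthesised: P_X = Y_obs × 3581 = 805.9 kg VSS/d.
Carbonaceous O₂ demand = substrate oxidised − cell-mass equivalent = 3581 − 1.42 × 805.9 = 2436 kg O₂/d.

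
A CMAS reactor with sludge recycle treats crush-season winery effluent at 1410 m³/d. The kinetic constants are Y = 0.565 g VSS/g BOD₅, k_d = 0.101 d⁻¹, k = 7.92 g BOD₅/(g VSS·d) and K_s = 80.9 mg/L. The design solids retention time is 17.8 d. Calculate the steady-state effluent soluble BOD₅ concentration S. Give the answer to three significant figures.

S ≈ 2.95 mg/L

From the Monod/SRT balance for a CMAS, S = K_s·(1+k_d θ_c)/[θ_c·(Y k − k_d) − 1] = 80.9 × (1 + 0.101 × 17.8) / [17.8 × (0.565 × 7.92 − 0.101) − 1] = 226.3 / 76.85 = 2.945 mg/L.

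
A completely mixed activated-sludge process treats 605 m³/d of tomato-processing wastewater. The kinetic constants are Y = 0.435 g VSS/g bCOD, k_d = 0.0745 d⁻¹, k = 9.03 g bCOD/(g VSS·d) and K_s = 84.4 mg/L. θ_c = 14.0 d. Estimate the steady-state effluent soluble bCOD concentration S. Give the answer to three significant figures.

From the Monod/SRT balance for a CMAS, S = K_s·(1+k_d θ_c)/[θ_c·(Y k − k_d) − 1] = 84.4 × (1 + 0.0745 × 14.0) / [14.0 × (0.435 × 9.03 − 0.0745) − 1] = 172.4 / 52.95 = 3.256 mg/L.

S ≈ 3.26 mg/L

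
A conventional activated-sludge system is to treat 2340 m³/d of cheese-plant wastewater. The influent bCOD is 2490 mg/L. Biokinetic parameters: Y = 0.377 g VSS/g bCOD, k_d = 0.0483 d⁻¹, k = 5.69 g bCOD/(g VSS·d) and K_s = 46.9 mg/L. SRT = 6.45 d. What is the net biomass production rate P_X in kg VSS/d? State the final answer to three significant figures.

P_X ≈ 1670 kg VSS/d

Effluent substrate depends only on kinetics and SRT: S = K_s(1 + k_d θ_c) / [θ_c(Yk − k_d) − 1] = 46.9 × (1 + 0.0483 × 6.45) / [6.45 × (0.377 × 5.69 − 0.0483) − 1] = 61.51 / 12.52 = 4.911 mg/L.
The observed yield is Y_obs = Y/(1 + k_d·θ_c) = 0.377 / (1 + 0.0483 × 6.45) = 0.377 / 1.312 = 0.2874 g VSS per g bCOD removed.
Substrate removed = Q·(S₀ − S) = 2340 m³/d × (2490 − 4.91) g/m³ = 5.82×10^6 g/d = 5815 kg/d.
Net biomass production P_X = Y_obs × Q·(S₀ − S) = 0.2874 × 5815 = 1672 kg VSS/d.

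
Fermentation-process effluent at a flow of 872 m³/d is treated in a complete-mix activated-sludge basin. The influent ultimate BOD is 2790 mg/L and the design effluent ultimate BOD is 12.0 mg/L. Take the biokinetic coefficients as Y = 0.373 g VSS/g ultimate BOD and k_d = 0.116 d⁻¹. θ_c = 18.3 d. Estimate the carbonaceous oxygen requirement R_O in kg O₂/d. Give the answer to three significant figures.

Correct the yield for decay: Y_obs = Y/(1 + k_d θ_c) = 0.373 / (1 + 0.116 × 18.3) = 0.373 / 3.123 = 0.1194.
Mass of ultimate BOD removed per day: Q(S₀ − S) = 872 × 2778 g/m³ = 2422 kg/d.
Net sludge production P_X = 0.1194 × 2422 = 289.3 kg VSS/d.
R_O = Q·(S₀ − S) − 1.42·P_X = 2422 − 1.42 × 289.3 = 2012 kg O₂/d.

R_O ≈ 2010 kg O₂/d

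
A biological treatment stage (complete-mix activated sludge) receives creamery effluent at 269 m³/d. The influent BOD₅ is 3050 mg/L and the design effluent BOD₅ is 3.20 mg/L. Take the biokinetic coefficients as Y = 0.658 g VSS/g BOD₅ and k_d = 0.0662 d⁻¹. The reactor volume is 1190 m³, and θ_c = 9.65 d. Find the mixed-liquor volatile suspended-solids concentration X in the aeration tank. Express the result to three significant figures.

Solving the biomass balance for X: X = Y Q (S₀−S) θ_c / [V (1+k_d θ_c)] = 0.658 × 269 × (3050 − 3.20) × 9.65 / [1190 × (1 + 0.0662 × 9.65)] = 2669 mg/L.

X ≈ 2670 mg/L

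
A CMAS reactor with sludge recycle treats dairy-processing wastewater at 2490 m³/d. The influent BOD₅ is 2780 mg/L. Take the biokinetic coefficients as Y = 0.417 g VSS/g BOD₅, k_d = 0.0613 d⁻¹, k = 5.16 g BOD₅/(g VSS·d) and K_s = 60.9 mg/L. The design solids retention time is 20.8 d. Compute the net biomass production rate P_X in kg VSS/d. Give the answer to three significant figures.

P_X ≈ 1270 kg VSS/d

From the Monod/SRT balance for a CMAS, S = K_s·(1+k_d θ_c)/[θ_c·(Y k − k_d) − 1] = 60.9 × (1 + 0.0613 × 20.8) / [20.8 × (0.417 × 5.16 − 0.0613) − 1] = 138.5 / 42.48 = 3.261 mg/L.
Observed yield with endogenous decay: Y_obs = Y / (1 + k_d·θ_c) = 0.417 / (1 + 0.0613 × 20.8) = 0.417 / 2.275 = 0.1833 g VSS/g BOD₅.
Mass of BOD₅ removed per day: Q(S₀ − S) = 2490 × 2777 g/m³ = 6914 kg/d.
Net biomass production P_X = Y_obs × Q·(S₀ − S) = 0.1833 × 6914 = 1267 kg VSS/d.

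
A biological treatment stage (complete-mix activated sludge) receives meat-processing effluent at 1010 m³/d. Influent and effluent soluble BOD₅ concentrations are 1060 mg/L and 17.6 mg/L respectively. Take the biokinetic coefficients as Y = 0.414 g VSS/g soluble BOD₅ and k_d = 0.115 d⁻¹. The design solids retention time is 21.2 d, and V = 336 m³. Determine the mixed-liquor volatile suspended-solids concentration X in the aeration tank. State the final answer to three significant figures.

Solving the biomass balance for X: X = Y Q (S₀−S) θ_c / [V (1+k_d θ_c)] = 0.414 × 1010 × (1060 − 17.6) × 21.2 / [336 × (1 + 0.115 × 21.2)] = 7999 mg/L.

X ≈ 8000 mg/L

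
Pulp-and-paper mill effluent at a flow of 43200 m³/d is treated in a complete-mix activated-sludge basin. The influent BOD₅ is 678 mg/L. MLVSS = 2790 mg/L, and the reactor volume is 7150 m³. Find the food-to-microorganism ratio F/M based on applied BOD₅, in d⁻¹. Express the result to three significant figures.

F/M = applied load / biomass = Q·S₀/(V·X) = 43200 × 678 / (7150 × 2790) = 1.468 d⁻¹.

F/M ≈ 1.47 d⁻¹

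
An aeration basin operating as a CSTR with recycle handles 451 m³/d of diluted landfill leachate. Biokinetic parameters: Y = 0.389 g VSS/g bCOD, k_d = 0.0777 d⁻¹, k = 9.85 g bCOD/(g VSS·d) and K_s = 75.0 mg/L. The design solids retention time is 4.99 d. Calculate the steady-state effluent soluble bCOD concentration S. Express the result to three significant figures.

From the Monod/SRT balance for a CMAS, S = K_s·(1+k_d θ_c)/[θ_c·(Y k − k_d) − 1] = 75.0 × (1 + 0.0777 × 4.99) / [4.99 × (0.389 × 9.85 − 0.0777) − 1] = 104.1 / 17.73 = 5.870 mg/L.

S ≈ 5.87 mg/L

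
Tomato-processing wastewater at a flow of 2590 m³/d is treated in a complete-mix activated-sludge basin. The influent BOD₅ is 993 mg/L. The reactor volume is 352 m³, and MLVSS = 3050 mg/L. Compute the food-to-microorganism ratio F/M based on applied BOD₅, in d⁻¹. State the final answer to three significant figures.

F/M ≈ 2.40 d⁻¹

F/M = applied load / biomass = Q·S₀/(V·X) = 2590 × 993 / (352.0 × 3050) = 2.396 d⁻¹.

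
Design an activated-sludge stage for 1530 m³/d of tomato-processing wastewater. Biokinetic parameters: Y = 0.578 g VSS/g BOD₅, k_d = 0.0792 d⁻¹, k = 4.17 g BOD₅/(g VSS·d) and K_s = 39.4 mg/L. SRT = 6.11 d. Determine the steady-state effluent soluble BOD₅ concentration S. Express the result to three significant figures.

S ≈ 4.41 mg/L

From the Monod/SRT balance for a CMAS, S = K_s·(1+k_d θ_c)/[θ_c·(Y k − k_d) − 1] = 39.4 × (1 + 0.0792 × 6.11) / [6.11 × (0.578 × 4.17 − 0.0792) − 1] = 58.47 / 13.24 = 4.415 mg/L.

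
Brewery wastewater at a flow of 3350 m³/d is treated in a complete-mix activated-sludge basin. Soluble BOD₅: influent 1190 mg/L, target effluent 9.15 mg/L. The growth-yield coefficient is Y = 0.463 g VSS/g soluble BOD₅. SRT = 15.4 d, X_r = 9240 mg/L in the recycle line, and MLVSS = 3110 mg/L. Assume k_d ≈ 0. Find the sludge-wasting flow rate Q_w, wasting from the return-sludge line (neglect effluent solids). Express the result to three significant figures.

Q_w ≈ 198 m³/d

V·X = Y·Q·ΔS·θ_c gives V = 0.463 × 3350 × (1190 − 9.15) × 15.4 / 3110 = 9069 m³.
Q_w = (V·X)/(θ_c X_r) = 9069 × 3110 / (15.4 × 9240) = 198.2 m³/d.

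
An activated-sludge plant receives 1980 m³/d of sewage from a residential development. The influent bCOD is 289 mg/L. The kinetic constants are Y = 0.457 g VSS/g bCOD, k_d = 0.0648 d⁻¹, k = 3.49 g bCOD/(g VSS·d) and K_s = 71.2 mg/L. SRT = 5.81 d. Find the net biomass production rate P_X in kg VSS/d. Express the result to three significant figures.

P_X ≈ 182 kg VSS/d

From the Monod/SRT balance for a CMAS, S = K_s·(1+k_d θ_c)/[θ_c·(Y k − k_d) − 1] = 71.2 × (1 + 0.0648 × 5.81) / [5.81 × (0.457 × 3.49 − 0.0648) − 1] = 98.01 / 7.890 = 12.42 mg/L.
The observed yield is Y_obs = Y/(1 + k_d·θ_c) = 0.457 / (1 + 0.0648 × 5.81) = 0.457 / 1.376 = 0.3320 g VSS per g bCOD removed.
Substrate removed = Q·(S₀ − S) = 1980 m³/d × (289 − 12.4) g/m³ = 5.48×10^5 g/d = 547.7 kg/d.
So the net sludge growth is P_X = 0.3320 × 547.7 = 181.8 kg VSS/d.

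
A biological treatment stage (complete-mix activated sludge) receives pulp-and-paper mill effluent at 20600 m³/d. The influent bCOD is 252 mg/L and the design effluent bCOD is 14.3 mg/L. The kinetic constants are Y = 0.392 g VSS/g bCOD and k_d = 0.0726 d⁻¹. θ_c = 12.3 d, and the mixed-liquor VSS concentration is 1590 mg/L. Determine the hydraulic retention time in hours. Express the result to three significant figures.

τ ≈ 9.14 h

Rearranging the biomass balance for a CMAS with decay, V = Y·Q·ΔS·θ_c / [X·(1+k_d θ_c)] = 0.392 × 20600 × (252 − 14.3) × 12.3 / [1590 × (1 + 0.0726 × 12.3)] = 2.36×10^7 / 3010 = 7844 m³.
Hydraulic retention time τ = V/Q = 7844 / 20600 = 0.3808 d = 9.139 h.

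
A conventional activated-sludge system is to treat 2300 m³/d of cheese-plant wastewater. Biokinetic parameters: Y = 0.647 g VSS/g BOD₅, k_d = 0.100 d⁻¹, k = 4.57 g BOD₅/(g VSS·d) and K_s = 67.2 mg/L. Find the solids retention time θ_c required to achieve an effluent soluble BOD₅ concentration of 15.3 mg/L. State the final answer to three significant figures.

θ_c ≈ 2.23 d

Specific growth rate at S = 15.3 mg/L: μ = YkS/(K_s+S) = 0.647·4.57·15.3/(67.2+15.3) = 0.5484 d⁻¹.
Then 1/θ_c = μ − k_d = 0.5484 − 0.100 = 0.4484 d⁻¹, giving θ_c = 2.230 d.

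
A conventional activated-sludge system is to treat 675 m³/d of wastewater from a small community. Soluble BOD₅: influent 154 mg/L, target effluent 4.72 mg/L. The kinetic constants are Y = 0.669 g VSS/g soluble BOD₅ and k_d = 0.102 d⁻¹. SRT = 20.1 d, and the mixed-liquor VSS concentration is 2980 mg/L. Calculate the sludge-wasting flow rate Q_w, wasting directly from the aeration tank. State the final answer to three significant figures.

Steady-state biomass mass balance: V·X·(1 + k_d·θ_c) = Y·Q·(S₀ − S)·θ_c, so V = 0.669 × 675 × (154 − 4.72) × 20.1 / [2980 × (1 + 0.102 × 20.1)] = 1.35×10^6 / 9090 = 149.1 m³.
Wasting from the aeration tank: Q_w = V / θ_c = 149.1 / 20.1 = 7.416 m³/d.

Q_w ≈ 7.42 m³/d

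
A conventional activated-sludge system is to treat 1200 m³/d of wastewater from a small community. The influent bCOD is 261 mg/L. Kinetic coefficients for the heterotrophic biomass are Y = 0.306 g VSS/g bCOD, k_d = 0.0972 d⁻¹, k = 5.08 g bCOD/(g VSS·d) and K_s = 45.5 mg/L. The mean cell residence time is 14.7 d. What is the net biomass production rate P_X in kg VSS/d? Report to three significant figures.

P_X ≈ 38.6 kg VSS/d

For a completely mixed reactor with recycle the Lawrence–McCarty relation gives S = K_s·(1 + k_d·θ_c) / [θ_c·(Y·k − k_d) − 1] = 45.5 × (1 + 0.0972 × 14.7) / [14.7 × (0.306 × 5.08 − 0.0972) − 1] = 110.5 / 20.42 = 5.411 mg/L.
Observed yield with endogenous decay: Y_obs = Y / (1 + k_d·θ_c) = 0.306 / (1 + 0.0972 × 14.7) = 0.306 / 2.429 = 0.1260 g VSS/g bCOD.
Substrate removed = Q·(S₀ − S) = 1200 m³/d × (261 − 5.41) g/m³ = 3.07×10^5 g/d = 306.7 kg/d.
Biomass produced: P_X = Y_obs·Q·ΔS = 0.1260 × 306.7 ≈ 38.64 kg VSS/d.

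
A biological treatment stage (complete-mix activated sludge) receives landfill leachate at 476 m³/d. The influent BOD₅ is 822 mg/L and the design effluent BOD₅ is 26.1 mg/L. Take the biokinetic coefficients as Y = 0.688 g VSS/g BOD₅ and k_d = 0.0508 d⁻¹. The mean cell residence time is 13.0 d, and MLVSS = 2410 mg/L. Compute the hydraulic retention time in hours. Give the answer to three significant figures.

τ ≈ 42.7 h

Rearranging the biomass balance for a CMAS with decay, V = Y·Q·ΔS·θ_c / [X·(1+k_d θ_c)] = 0.688 × 476 × (822 − 26.1) × 13.0 / [2410 × (1 + 0.0508 × 13.0)] = 3.39×10^6 / 4002 = 846.8 m³.
Hydraulic retention time τ = V/Q = 846.8 / 476 = 1.779 d = 42.69 h.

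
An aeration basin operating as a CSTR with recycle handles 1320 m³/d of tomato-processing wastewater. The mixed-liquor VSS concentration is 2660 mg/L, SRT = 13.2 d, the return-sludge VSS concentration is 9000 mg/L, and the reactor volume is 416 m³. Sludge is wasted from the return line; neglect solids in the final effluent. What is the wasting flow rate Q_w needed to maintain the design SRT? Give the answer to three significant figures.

Q_w = (V·X)/(θ_c X_r) = 416.0 × 2660 / (13.2 × 9000) = 9.314 m³/d.

Q_w ≈ 9.31 m³/d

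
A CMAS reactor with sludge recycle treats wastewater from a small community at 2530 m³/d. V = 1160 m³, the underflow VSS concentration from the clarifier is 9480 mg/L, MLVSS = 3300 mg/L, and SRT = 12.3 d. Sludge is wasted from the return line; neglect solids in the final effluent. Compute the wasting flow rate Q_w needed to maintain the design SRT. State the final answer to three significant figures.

Wasting from the return line (neglecting effluent solids): Q_w = V·X / (θ_c·X_r) = 1160 × 3300 / (12.3 × 9480) = 32.83 m³/d.

Q_w ≈ 32.8 m³/d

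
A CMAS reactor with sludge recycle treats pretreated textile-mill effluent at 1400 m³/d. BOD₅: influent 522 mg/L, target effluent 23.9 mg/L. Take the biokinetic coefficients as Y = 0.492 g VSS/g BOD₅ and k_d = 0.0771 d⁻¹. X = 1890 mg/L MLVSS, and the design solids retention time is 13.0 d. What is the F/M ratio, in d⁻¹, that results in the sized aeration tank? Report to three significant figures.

F/M ≈ 0.328 d⁻¹

Steady-state biomass mass balance: V·X·(1 + k_d·θ_c) = Y·Q·(S₀ − S)·θ_c, so V = 0.492 × 1400 × (522 − 23.9) × 13.0 / [1890 × (1 + 0.0771 × 13.0)] = 4.46×10^6 / 3784 = 1179 m³.
F/M = Q·S₀ / (V·X) = 1400 × 522 / (1179 × 1890) = 0.3281 g BOD₅·(g VSS·d)⁻¹.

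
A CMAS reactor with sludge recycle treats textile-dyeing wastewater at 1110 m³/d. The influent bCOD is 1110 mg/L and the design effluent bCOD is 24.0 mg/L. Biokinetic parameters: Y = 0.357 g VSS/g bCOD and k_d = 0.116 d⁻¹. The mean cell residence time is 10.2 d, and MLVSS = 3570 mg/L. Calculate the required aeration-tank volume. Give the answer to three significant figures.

V ≈ 563 m³

From the SRT design equation V = Y Q (S₀−S) θ_c / [X (1 + k_d θ_c)] = 0.357 × 1110 × (1110 − 24.0) × 10.2 / [3570 × (1 + 0.116 × 10.2)] = 4.39×10^6 / 7794 = 563.2 m³.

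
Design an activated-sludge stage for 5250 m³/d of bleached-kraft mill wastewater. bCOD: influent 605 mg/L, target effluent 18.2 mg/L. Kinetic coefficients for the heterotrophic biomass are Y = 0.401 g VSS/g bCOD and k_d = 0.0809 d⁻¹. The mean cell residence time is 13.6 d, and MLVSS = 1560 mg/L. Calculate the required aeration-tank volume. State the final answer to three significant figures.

From the SRT design equation V = Y Q (S₀−S) θ_c / [X (1 + k_d θ_c)] = 0.401 × 5250 × (605 − 18.2) × 13.6 / [1560 × (1 + 0.0809 × 13.6)] = 1.68×10^7 / 3276 = 5128 m³.

V ≈ 5130 m³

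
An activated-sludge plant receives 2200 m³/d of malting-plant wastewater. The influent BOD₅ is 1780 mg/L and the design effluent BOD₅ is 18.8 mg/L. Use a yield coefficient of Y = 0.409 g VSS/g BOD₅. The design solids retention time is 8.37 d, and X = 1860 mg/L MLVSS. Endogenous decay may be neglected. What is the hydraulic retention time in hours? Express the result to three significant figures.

With k_d = 0 the design equation reduces to V = Y Q (S₀−S) θ_c / X = 0.409 × 2200 × (1780 − 18.8) × 8.37 / 1860 = 7131 m³.
τ = V/Q = 7131/2200 = 3.241 d, or 77.80 h.

τ ≈ 77.8 h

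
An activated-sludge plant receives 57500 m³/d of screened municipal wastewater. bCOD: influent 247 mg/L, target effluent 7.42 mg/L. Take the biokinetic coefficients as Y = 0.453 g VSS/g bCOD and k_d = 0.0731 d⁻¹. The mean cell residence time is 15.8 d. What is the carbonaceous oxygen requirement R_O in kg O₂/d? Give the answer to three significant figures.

R_O ≈ 9660 kg O₂/d

The observed yield is Y_obs = Y/(1 + k_d·θ_c) = 0.453 / (1 + 0.0731 × 15.8) = 0.453 / 2.155 = 0.2102 g VSS per g bCOD removed.
ΔS = 247 − 7.42 = 239.6 mg/L, so the substrate removal rate is 57500 × 239.6/1000 = 13776 kg bCOD/d.
Net sludge production P_X = 0.2102 × 13776 = 2896 kg VSS/d.
R_O = Q·(S₀ − S) − 1.42·P_X = 13776 − 1.42 × 2896 = 9664 kg O₂/d.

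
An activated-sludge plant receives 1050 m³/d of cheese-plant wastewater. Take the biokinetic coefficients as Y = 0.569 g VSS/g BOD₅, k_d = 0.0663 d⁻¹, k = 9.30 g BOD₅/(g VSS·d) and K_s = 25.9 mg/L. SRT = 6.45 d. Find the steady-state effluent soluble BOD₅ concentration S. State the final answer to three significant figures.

Effluent substrate depends only on kinetics and SRT: S = K_s(1 + k_d θ_c) / [θ_c(Yk − k_d) − 1] = 25.9 × (1 + 0.0663 × 6.45) / [6.45 × (0.569 × 9.30 − 0.0663) − 1] = 36.98 / 32.70 = 1.131 mg/L.

S ≈ 1.13 mg/L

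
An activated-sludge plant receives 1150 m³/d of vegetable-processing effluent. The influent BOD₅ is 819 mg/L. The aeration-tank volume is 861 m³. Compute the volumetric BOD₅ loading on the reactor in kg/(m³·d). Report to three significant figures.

L_v ≈ 1.09 kg BOD₅/(m³·d)

Volumetric loading L_v = Q·S₀ / V = 1150 × 819 g/m³ / 861.0 m³ = 1094 g/(m³·d) = 1.094 kg BOD₅/(m³·d).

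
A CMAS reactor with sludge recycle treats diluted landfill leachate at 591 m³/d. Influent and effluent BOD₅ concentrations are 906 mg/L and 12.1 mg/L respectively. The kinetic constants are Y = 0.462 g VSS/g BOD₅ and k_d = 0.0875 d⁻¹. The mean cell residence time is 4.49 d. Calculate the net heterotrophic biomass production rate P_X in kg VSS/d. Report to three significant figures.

Correct the yield for decay: Y_obs = Y/(1 + k_d θ_c) = 0.462 / (1 + 0.0875 × 4.49) = 0.462 / 1.393 = 0.3317.
Substrate removed = Q·(S₀ − S) = 591 m³/d × (906 − 12.1) g/m³ = 5.28×10^5 g/d = 528.3 kg/d.
P_X = Y_obs · Q(S₀ − S) = 0.3317 × 528.3 = 175.2 kg VSS/d.

P_X ≈ 175 kg VSS/d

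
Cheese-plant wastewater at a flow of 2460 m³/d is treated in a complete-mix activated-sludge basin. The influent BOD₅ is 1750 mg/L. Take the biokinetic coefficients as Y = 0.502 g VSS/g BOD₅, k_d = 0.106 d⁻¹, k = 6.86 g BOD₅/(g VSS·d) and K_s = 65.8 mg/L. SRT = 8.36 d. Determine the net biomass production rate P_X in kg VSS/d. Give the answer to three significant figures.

P_X ≈ 1140 kg VSS/d

Effluent substrate depends only on kinetics and SRT: S = K_s(1 + k_d θ_c) / [θ_c(Yk − k_d) − 1] = 65.8 × (1 + 0.106 × 8.36) / [8.36 × (0.502 × 6.86 − 0.106) − 1] = 124.1 / 26.90 = 4.613 mg/L.
Correct the yield for decay: Y_obs = Y/(1 + k_d θ_c) = 0.502 / (1 + 0.106 × 8.36) = 0.502 / 1.886 = 0.2661.
Substrate removed = Q·(S₀ − S) = 2460 m³/d × (1750 − 4.61) g/m³ = 4.29×10^6 g/d = 4294 kg/d.
Net biomass production P_X = Y_obs × Q·(S₀ − S) = 0.2661 × 4294 = 1143 kg VSS/d.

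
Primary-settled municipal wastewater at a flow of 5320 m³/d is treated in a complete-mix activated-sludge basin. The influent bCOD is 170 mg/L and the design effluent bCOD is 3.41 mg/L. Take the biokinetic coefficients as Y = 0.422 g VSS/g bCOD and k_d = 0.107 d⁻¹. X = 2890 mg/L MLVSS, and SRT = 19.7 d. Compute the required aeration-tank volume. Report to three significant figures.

V ≈ 820 m³

From the SRT design equation V = Y Q (S₀−S) θ_c / [X (1 + k_d θ_c)] = 0.422 × 5320 × (170 − 3.41) × 19.7 / [2890 × (1 + 0.107 × 19.7)] = 7.37×10^6 / 8982 = 820.3 m³.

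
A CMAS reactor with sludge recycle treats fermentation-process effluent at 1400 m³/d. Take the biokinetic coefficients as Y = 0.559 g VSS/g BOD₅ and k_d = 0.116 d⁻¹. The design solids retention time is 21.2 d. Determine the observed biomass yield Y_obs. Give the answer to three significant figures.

Y_obs ≈ 0.162 g VSS/g BOD₅

Y_obs = Y / (1 + k_d θ_c) = 0.559 / (1 + 0.116 × 21.2) = 0.559 / 3.459 = 0.1616.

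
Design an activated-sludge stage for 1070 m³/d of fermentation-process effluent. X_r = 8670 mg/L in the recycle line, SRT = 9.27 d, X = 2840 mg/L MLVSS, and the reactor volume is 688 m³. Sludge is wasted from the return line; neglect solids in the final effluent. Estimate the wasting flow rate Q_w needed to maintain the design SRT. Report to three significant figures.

Q_w ≈ 24.3 m³/d

Q_w = (V·X)/(θ_c X_r) = 688.0 × 2840 / (9.27 × 8670) = 24.31 m³/d.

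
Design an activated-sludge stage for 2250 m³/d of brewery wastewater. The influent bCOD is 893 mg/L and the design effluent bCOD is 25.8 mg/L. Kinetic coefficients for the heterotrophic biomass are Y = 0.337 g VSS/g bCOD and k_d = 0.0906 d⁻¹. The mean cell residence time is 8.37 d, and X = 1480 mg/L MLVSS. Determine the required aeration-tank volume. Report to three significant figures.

Rearranging the biomass balance for a CMAS with decay, V = Y·Q·ΔS·θ_c / [X·(1+k_d θ_c)] = 0.337 × 2250 × (893 − 25.8) × 8.37 / [1480 × (1 + 0.0906 × 8.37)] = 5.5×10^6 / 2602 = 2115 m³.

V ≈ 2110 m³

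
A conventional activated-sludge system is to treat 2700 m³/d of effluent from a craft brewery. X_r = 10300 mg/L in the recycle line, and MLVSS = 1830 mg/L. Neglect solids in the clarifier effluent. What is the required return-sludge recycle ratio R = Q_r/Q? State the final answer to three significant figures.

R ≈ 0.216

Solids balance on the clarifier gives (1+R)X = R·X_r, so R = X/(X_r − X) = 1830 / (10300 − 1830) = 0.2161.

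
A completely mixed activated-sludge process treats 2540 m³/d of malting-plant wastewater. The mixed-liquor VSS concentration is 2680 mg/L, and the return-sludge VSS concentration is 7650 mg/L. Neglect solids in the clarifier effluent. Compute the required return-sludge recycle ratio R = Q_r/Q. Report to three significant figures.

Solids balance on the clarifier gives (1+R)X = R·X_r, so R = X/(X_r − X) = 2680 / (7650 − 2680) = 0.5392.

R ≈ 0.539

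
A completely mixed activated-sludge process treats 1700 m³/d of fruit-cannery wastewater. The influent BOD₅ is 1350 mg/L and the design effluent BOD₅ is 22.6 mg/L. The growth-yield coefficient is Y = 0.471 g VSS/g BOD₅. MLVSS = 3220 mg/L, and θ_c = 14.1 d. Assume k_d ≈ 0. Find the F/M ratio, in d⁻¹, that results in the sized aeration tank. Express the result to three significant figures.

F/M ≈ 0.153 d⁻¹

With k_d = 0 the design equation reduces to V = Y Q (S₀−S) θ_c / X = 0.471 × 1700 × (1350 − 22.6) × 14.1 / 3220 = 4654 m³.
F/M = Q·S₀ / (V·X) = 1700 × 1350 / (4654 × 3220) = 0.1531 g BOD₅·(g VSS·d)⁻¹.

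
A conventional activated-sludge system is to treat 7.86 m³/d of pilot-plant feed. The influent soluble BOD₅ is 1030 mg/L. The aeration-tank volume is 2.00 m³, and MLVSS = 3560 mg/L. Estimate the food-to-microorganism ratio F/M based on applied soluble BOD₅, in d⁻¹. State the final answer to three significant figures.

F/M = applied load / biomass = Q·S₀/(V·X) = 7.86 × 1030 / (2.000 × 3560) = 1.137 d⁻¹.

F/M ≈ 1.14 d⁻¹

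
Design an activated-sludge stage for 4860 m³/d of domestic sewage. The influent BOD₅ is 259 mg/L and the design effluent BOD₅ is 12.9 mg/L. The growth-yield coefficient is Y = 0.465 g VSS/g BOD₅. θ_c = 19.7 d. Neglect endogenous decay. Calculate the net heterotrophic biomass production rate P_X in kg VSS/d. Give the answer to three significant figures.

P_X ≈ 556 kg VSS/d

Since k_d ≈ 0, Y_obs = Y = 0.465 g VSS/g BOD₅.
ΔS = 259 − 12.9 = 246.1 mg/L, so the substrate removal rate is 4860 × 246.1/1000 = 1196 kg BOD₅/d.
Biomass produced: P_X = Y_obs·Q·ΔS = 0.4650 × 1196 ≈ 556.2 kg VSS/d.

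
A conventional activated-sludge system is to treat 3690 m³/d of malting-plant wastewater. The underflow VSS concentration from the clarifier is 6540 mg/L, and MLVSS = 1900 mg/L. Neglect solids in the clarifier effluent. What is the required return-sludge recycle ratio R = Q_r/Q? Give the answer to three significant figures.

Solids balance on the clarifier gives (1+R)X = R·X_r, so R = X/(X_r − X) = 1900 / (6540 − 1900) = 0.4095.

R ≈ 0.409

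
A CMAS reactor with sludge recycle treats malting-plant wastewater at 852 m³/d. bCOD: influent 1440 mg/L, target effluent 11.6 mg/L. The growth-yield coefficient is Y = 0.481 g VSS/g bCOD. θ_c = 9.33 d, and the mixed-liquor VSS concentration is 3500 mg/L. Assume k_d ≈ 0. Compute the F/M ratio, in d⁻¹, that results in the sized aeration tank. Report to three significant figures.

With k_d = 0 the design equation reduces to V = Y Q (S₀−S) θ_c / X = 0.481 × 852 × (1440 − 11.6) × 9.33 / 3500 = 1560 m³.
Food-to-microorganism ratio F/M = Q S₀ / (V X) = 852 × 1440 / (1560 × 3500) = 0.2246 d⁻¹.

F/M ≈ 0.225 d⁻¹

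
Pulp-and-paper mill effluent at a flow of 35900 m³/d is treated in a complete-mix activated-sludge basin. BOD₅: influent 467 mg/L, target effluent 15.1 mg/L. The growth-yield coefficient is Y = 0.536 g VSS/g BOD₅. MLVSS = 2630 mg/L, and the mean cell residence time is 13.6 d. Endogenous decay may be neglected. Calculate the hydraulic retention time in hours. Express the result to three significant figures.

τ ≈ 30.1 h

V·X = Y·Q·ΔS·θ_c gives V = 0.536 × 35900 × (467 − 15.1) × 13.6 / 2630 = 44966 m³.
τ = V/Q = 44966/35900 = 1.253 d, or 30.06 h.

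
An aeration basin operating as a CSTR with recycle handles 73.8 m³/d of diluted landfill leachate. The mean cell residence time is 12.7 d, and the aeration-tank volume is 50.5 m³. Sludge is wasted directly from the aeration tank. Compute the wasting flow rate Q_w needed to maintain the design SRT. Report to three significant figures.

Wasting from the aeration tank: Q_w = V / θ_c = 50.50 / 12.7 = 3.976 m³/d.

Q_w ≈ 3.98 m³/d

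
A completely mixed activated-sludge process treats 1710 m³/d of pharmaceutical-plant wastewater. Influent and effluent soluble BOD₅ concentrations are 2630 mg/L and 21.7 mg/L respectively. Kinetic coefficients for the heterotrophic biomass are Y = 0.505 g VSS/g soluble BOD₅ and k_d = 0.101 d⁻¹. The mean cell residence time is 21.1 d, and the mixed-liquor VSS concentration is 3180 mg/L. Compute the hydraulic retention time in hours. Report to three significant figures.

Rearranging the biomass balance for a CMAS with decay, V = Y·Q·ΔS·θ_c / [X·(1+k_d θ_c)] = 0.505 × 1710 × (2630 − 21.7) × 21.1 / [3180 × (1 + 0.101 × 21.1)] = 4.75×10^7 / 9957 = 4773 m³.
Hydraulic retention time τ = V/Q = 4773 / 1710 = 2.791 d = 66.99 h.

τ ≈ 67.0 h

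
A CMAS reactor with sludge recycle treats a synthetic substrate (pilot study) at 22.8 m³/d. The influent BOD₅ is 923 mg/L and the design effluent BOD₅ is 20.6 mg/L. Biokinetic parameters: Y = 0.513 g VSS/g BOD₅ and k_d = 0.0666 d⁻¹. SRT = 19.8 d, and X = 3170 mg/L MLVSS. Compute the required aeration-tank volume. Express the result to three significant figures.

Rearranging the biomass balance for a CMAS with decay, V = Y·Q·ΔS·θ_c / [X·(1+k_d θ_c)] = 0.513 × 22.8 × (923 − 20.6) × 19.8 / [3170 × (1 + 0.0666 × 19.8)] = 2.09×10^5 / 7350 = 28.43 m³.

V ≈ 28.4 m³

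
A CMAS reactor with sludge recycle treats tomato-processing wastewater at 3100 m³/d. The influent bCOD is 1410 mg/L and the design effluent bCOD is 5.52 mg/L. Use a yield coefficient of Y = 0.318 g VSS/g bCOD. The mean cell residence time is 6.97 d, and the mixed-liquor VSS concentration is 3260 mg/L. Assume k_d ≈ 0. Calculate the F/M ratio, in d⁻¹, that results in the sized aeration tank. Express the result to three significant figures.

Biomass mass balance (decay neglected): V·X = Y·Q·(S₀ − S)·θ_c, so V = 0.318 × 3100 × (1410 − 5.52) × 6.97 / 3260 = 2960 m³.
Food-to-microorganism ratio F/M = Q S₀ / (V X) = 3100 × 1410 / (2960 × 3260) = 0.4529 d⁻¹.

F/M ≈ 0.453 d⁻¹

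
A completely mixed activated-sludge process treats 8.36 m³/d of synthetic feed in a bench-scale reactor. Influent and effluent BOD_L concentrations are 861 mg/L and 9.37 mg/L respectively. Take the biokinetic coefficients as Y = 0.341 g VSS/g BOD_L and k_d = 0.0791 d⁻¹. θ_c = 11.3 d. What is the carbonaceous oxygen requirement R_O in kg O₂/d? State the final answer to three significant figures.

R_O ≈ 5.30 kg O₂/d

Correct the yield for decay: Y_obs = Y/(1 + k_d θ_c) = 0.341 / (1 + 0.0791 × 11.3) = 0.341 / 1.894 = 0.1801.
Substrate removed = Q·(S₀ − S) = 8.36 m³/d × (861 − 9.37) g/m³ = 7.12×10^3 g/d = 7.120 kg/d.
Net sludge production P_X = 0.1801 × 7.120 = 1.282 kg VSS/d.
R_O = Q·(S₀ − S) − 1.42·P_X = 7.120 − 1.42 × 1.282 = 5.299 kg O₂/d.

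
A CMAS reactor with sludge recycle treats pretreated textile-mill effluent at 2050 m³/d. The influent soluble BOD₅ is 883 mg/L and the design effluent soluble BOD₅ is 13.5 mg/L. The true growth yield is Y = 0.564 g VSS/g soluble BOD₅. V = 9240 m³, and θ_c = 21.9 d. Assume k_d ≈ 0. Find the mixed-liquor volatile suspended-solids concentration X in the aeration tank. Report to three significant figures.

X ≈ 2380 mg/L

X = Y·Q·ΔS·θ_c / V = 0.564 × 2050 × (883 − 13.5) × 21.9 / 9240 = 2383 mg/L.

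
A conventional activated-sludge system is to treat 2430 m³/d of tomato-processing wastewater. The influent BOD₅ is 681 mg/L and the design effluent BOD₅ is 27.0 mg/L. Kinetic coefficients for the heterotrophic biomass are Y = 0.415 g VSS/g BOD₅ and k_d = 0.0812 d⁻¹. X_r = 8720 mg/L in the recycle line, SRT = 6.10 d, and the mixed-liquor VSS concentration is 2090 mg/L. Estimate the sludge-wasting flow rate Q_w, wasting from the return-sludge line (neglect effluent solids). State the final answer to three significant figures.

Q_w ≈ 50.6 m³/d

Rearranging the biomass balance for a CMAS with decay, V = Y·Q·ΔS·θ_c / [X·(1+k_d θ_c)] = 0.415 × 2430 × (681 − 27.0) × 6.10 / [2090 × (1 + 0.0812 × 6.10)] = 4.02×10^6 / 3125 = 1287 m³.
Q_w = (V·X)/(θ_c X_r) = 1287 × 2090 / (6.10 × 8720) = 50.58 m³/d.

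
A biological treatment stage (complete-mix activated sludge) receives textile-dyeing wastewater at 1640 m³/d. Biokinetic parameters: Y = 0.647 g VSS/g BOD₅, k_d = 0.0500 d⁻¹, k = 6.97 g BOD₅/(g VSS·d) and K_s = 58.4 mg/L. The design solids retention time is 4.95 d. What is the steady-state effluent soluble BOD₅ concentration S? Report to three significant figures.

S ≈ 3.46 mg/L

From the Monod/SRT balance for a CMAS, S = K_s·(1+k_d θ_c)/[θ_c·(Y k − k_d) − 1] = 58.4 × (1 + 0.0500 × 4.95) / [4.95 × (0.647 × 6.97 − 0.0500) − 1] = 72.85 / 21.07 = 3.457 mg/L.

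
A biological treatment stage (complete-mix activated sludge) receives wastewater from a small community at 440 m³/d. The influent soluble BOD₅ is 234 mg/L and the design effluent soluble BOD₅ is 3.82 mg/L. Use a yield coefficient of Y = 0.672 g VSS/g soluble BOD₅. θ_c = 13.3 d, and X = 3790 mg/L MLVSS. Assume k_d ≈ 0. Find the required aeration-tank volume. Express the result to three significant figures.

V ≈ 239 m³

Biomass mass balance (decay neglected): V·X = Y·Q·(S₀ − S)·θ_c, so V = 0.672 × 440 × (234 − 3.82) × 13.3 / 3790 = 238.8 m³.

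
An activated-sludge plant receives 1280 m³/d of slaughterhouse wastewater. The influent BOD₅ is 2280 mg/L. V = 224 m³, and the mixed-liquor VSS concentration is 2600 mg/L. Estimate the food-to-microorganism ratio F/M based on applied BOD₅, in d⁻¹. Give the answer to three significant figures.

F/M ≈ 5.01 d⁻¹

F/M = Q·S₀ / (V·X) = 1280 × 2280 / (224.0 × 2600) = 5.011 g BOD₅·(g VSS·d)⁻¹.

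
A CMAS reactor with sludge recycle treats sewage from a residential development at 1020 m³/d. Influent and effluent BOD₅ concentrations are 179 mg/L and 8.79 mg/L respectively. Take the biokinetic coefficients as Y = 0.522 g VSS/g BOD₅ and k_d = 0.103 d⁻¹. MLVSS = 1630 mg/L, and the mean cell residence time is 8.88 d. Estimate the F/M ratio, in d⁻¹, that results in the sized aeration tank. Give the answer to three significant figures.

F/M ≈ 0.434 d⁻¹

Steady-state biomass mass balance: V·X·(1 + k_d·θ_c) = Y·Q·(S₀ − S)·θ_c, so V = 0.522 × 1020 × (179 − 8.79) × 8.88 / [1630 × (1 + 0.103 × 8.88)] = 8.05×10^5 / 3121 = 257.9 m³.
F/M = applied load / biomass = Q·S₀/(V·X) = 1020 × 179 / (257.9 × 1630) = 0.4344 d⁻¹.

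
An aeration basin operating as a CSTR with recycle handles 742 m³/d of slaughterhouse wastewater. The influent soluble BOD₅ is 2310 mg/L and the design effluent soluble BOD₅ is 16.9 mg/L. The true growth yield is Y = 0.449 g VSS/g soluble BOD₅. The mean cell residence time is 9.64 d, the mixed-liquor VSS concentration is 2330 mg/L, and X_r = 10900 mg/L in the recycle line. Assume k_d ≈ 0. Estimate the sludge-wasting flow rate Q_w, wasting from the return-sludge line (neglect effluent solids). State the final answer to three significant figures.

Q_w ≈ 70.1 m³/d

V·X = Y·Q·ΔS·θ_c gives V = 0.449 × 742 × (2310 − 16.9) × 9.64 / 2330 = 3161 m³.
θ_c = V·X/(Q_w·X_r) when wasting from the recycle, so Q_w = V·X/(θ_c·X_r) = 3161 × 2330 / (9.64 × 10900) = 70.09 m³/d.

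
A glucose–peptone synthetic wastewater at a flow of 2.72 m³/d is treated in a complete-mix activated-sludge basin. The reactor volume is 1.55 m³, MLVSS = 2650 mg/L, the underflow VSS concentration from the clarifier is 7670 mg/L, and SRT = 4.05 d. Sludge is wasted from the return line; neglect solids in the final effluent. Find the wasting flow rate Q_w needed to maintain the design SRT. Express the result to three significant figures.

Q_w = (V·X)/(θ_c X_r) = 1.550 × 2650 / (4.05 × 7670) = 0.1322 m³/d.

Q_w ≈ 0.132 m³/d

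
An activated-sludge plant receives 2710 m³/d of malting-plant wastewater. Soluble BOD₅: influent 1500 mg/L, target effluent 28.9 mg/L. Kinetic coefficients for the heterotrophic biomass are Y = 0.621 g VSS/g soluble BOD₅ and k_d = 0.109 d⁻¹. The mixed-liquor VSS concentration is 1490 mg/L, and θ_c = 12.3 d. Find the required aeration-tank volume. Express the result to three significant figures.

V ≈ 8730 m³

Steady-state biomass mass balance: V·X·(1 + k_d·θ_c) = Y·Q·(S₀ − S)·θ_c, so V = 0.621 × 2710 × (1500 − 28.9) × 12.3 / [1490 × (1 + 0.109 × 12.3)] = 3.05×10^7 / 3488 = 8731 m³.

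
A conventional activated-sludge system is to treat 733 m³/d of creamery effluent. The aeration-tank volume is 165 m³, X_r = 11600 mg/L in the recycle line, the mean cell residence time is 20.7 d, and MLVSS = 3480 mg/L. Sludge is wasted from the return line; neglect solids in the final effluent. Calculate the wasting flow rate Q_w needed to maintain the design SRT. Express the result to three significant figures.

Q_w ≈ 2.39 m³/d

Q_w = (V·X)/(θ_c X_r) = 165.0 × 3480 / (20.7 × 11600) = 2.391 m³/d.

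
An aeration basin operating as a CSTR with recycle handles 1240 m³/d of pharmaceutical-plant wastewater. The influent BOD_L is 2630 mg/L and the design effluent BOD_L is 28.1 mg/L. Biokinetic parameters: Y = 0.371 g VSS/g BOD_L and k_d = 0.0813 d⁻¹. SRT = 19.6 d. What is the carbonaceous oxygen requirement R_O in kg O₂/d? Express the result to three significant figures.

Correct the yield for decay: Y_obs = Y/(1 + k_d θ_c) = 0.371 / (1 + 0.0813 × 19.6) = 0.371 / 2.593 = 0.1431.
Q·(S₀ − S) = 1240 × (2630 − 28.1) × 10⁻³ = 3226 kg/d removed.
P_X = Y_obs·Q·(S₀ − S) = 0.1431 × 3226 = 461.5 kg VSS/d.
R_O = Q·(S₀ − S) − 1.42·P_X = 3226 − 1.42 × 461.5 = 2571 kg O₂/d.

R_O ≈ 2570 kg O₂/d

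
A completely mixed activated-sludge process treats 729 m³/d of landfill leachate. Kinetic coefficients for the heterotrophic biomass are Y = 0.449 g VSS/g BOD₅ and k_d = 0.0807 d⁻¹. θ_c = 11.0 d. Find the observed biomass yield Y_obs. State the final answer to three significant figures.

Y_obs ≈ 0.238 g VSS/g BOD₅

Y_obs = Y / (1 + k_d θ_c) = 0.449 / (1 + 0.0807 × 11.0) = 0.449 / 1.888 = 0.2379.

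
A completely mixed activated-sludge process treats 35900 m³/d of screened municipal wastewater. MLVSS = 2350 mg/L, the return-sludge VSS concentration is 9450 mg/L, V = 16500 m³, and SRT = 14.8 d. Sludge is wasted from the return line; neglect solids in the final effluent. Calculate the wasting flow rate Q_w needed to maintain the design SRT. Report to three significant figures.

Q_w ≈ 277 m³/d

θ_c = V·X/(Q_w·X_r) when wasting from the recycle, so Q_w = V·X/(θ_c·X_r) = 16500 × 2350 / (14.8 × 9450) = 277.2 m³/d.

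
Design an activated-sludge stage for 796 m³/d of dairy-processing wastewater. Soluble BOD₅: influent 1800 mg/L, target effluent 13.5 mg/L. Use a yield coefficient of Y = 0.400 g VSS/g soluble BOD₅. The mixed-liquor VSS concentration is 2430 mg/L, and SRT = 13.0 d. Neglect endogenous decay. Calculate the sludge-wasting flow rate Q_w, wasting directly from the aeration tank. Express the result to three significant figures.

Q_w ≈ 234 m³/d

Biomass mass balance (decay neglected): V·X = Y·Q·(S₀ − S)·θ_c, so V = 0.400 × 796 × (1800 − 13.5) × 13.0 / 2430 = 3043 m³.
Wasting from the aeration tank: Q_w = V / θ_c = 3043 / 13.0 = 234.1 m³/d.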